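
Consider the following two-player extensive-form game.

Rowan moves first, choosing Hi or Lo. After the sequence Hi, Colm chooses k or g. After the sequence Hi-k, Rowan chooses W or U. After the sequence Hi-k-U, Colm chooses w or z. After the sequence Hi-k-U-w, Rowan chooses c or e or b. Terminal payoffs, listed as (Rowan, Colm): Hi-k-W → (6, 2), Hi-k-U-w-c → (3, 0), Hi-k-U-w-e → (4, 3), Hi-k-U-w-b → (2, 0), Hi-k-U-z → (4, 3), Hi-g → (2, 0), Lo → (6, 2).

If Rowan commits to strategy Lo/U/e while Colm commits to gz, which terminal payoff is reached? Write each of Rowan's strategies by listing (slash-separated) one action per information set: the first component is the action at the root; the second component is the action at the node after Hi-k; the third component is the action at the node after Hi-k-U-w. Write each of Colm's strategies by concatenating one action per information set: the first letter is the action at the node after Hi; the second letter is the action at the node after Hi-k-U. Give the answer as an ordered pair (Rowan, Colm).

(6, 2)

Trace the play path from the root:
  Rowan plays Lo
→ terminal payoff (6, 2).
(Rowan's choice at the node after Hi-k is never reached on this path, so it doesn't affect the outcome.)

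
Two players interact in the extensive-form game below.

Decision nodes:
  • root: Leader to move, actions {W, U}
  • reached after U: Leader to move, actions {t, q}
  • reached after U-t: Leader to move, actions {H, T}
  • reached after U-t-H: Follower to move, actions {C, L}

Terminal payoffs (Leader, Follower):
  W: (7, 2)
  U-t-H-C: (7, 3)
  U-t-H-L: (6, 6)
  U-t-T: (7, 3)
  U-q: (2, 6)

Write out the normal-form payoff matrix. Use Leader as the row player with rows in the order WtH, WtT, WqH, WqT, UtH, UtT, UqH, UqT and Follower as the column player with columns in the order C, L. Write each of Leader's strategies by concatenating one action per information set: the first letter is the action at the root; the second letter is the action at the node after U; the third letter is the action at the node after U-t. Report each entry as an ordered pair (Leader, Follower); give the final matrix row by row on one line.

            C        L
 WtH    (7,2)    (7,2)
 WtT    (7,2)    (7,2)
 WqH    (7,2)    (7,2)
 WqT    (7,2)    (7,2)
 UtH    (7,3)    (6,6)
 UtT    (7,3)    (7,3)
 UqH    (2,6)    (2,6)
 UqT    (2,6)    (2,6)

WtH: (7,2) (7,2) | WtT: (7,2) (7,2) | WqH: (7,2) (7,2) | WqT: (7,2) (7,2) | UtH: (7,3) (6,6) | UtT: (7,3) (7,3) | UqH: (2,6) (2,6) | UqT: (2,6) (2,6)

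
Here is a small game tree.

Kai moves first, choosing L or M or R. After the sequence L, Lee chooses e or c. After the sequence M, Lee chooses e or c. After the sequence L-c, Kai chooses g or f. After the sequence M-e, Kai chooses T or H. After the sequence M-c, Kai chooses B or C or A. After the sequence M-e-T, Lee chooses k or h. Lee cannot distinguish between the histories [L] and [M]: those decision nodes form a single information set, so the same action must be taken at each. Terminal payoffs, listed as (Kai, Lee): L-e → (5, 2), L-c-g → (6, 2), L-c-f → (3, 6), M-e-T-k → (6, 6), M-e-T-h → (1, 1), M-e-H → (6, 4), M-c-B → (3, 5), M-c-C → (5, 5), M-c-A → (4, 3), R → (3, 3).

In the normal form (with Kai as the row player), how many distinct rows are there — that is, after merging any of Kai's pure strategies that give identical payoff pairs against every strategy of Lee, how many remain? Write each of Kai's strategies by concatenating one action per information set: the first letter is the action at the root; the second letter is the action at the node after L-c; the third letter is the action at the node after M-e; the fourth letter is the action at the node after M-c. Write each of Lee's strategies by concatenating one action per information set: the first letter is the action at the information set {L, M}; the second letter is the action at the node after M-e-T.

Kai has 36 pure strategies: LgTB, LgTC, LgTA, LgHB, LgHC, LgHA, LfTB, LfTC, LfTA, LfHB, LfHC, LfHA, MgTB, MgTC, MgTA, MgHB, MgHC, MgHA, MfTB, MfTC, MfTA, MfHB, MfHC, MfHA, RgTB, RgTC, RgTA, RgHB, RgHC, RgHA, RfTB, RfTC, RfTA, RfHB, RfHC, RfHA. Columns: ek, eh, ck, ch.
{LgTB, LgTC, LgTA, LgHB, LgHC, LgHA} → row (5,2) (5,2) (6,2) (6,2)
{LfTB, LfTC, LfTA, LfHB, LfHC, LfHA} → row (5,2) (5,2) (3,6) (3,6)
{MgTB, MfTB} → row (6,6) (1,1) (3,5) (3,5)
{MgTC, MfTC} → row (6,6) (1,1) (5,5) (5,5)
{MgTA, MfTA} → row (6,6) (1,1) (4,3) (4,3)
{MgHB, MfHB} → row (6,4) (6,4) (3,5) (3,5)
{MgHC, MfHC} → row (6,4) (6,4) (5,5) (5,5)
{MgHA, MfHA} → row (6,4) (6,4) (4,3) (4,3)
{RgTB, RgTC, RgTA, RgHB, RgHC, RgHA, RfTB, RfTC, RfTA, RfHB, RfHC, RfHA} → row (3,3) (3,3) (3,3) (3,3)
That's 9 distinct rows out of 36 strategies.

9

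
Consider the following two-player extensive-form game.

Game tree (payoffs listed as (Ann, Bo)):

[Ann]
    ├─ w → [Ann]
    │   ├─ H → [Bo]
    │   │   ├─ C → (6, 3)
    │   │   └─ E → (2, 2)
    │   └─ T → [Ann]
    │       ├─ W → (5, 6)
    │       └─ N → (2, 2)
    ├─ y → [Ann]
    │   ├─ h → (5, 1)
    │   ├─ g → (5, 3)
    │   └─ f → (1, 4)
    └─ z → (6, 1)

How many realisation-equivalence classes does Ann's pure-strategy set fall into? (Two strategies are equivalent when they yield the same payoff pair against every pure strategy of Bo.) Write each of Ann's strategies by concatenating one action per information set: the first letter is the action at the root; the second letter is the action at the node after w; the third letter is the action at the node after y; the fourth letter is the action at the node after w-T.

7

Ann has 36 pure strategies: wHhW, wHhN, wHgW, wHgN, wHfW, wHfN, wThW, wThN, wTgW, wTgN, wTfW, wTfN, yHhW, yHhN, yHgW, yHgN, yHfW, yHfN, yThW, yThN, yTgW, yTgN, yTfW, yTfN, zHhW, zHhN, zHgW, zHgN, zHfW, zHfN, zThW, zThN, zTgW, zTgN, zTfW, zTfN. Columns: C, E.
{wHhW, wHhN, wHgW, wHgN, wHfW, wHfN} → row (6,3) (2,2)
{wThW, wTgW, wTfW} → row (5,6) (5,6)
{wThN, wTgN, wTfN} → row (2,2) (2,2)
{yHhW, yHhN, yThW, yThN} → row (5,1) (5,1)
{yHgW, yHgN, yTgW, yTgN} → row (5,3) (5,3)
{yHfW, yHfN, yTfW, yTfN} → row (1,4) (1,4)
{zHhW, zHhN, zHgW, zHgN, zHfW, zHfN, zThW, zThN, zTgW, zTgN, zTfW, zTfN} → row (6,1) (6,1)
That's 7 distinct rows out of 36 strategies.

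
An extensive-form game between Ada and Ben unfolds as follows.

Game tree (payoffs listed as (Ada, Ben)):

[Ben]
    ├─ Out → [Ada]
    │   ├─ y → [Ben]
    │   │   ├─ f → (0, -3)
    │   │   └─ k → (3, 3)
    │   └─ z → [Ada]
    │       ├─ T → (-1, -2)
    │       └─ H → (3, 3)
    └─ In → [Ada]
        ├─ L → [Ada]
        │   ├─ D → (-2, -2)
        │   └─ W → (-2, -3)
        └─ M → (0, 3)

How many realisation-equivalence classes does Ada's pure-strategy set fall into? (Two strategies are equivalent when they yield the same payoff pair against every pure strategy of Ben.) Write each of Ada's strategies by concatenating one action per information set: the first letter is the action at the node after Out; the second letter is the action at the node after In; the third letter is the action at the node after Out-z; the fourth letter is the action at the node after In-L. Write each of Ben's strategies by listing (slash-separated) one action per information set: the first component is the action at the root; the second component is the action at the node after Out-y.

Ada has 16 pure strategies: yLTD, yLTW, yLHD, yLHW, yMTD, yMTW, yMHD, yMHW, zLTD, zLTW, zLHD, zLHW, zMTD, zMTW, zMHD, zMHW. Columns: Out/f, Out/k, In/f, In/k.
{yLTD, yLHD} → row (0,-3) (3,3) (-2,-2) (-2,-2)
{yLTW, yLHW} → row (0,-3) (3,3) (-2,-3) (-2,-3)
{yMTD, yMTW, yMHD, yMHW} → row (0,-3) (3,3) (0,3) (0,3)
{zLTD} → row (-1,-2) (-1,-2) (-2,-2) (-2,-2)
{zLTW} → row (-1,-2) (-1,-2) (-2,-3) (-2,-3)
{zLHD} → row (3,3) (3,3) (-2,-2) (-2,-2)
{zLHW} → row (3,3) (3,3) (-2,-3) (-2,-3)
{zMTD, zMTW} → row (-1,-2) (-1,-2) (0,3) (0,3)
{zMHD, zMHW} → row (3,3) (3,3) (0,3) (0,3)
That's 9 distinct rows out of 16 strategies.

9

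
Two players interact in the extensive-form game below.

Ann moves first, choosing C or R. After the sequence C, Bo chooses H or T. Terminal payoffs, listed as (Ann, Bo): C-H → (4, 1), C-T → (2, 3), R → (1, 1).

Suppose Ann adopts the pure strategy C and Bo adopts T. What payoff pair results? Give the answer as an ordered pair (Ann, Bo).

(2, 3)

Trace the play path from the root:
  Ann plays C
  Bo plays T at [C]
→ terminal payoff (2, 3).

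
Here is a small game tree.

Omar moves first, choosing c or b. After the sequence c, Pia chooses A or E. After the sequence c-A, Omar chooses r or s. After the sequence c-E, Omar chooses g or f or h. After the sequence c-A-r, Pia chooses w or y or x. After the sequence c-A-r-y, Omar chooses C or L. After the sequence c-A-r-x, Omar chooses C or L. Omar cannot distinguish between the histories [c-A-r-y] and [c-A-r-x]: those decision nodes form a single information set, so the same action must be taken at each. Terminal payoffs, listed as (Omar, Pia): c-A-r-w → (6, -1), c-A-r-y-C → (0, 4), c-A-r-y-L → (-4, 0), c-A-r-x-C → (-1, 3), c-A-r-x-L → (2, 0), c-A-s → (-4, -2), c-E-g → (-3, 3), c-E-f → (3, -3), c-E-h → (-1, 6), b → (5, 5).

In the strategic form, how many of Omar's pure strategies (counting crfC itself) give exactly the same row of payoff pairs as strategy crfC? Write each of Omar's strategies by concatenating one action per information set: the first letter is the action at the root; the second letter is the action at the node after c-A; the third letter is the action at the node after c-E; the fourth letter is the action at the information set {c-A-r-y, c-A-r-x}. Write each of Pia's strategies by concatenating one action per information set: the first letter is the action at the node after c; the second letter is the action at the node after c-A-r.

1

Row for crfC (columns Aw, Ay, Ax, Ew, Ey, Ex): (6,-1) (0,4) (-1,3) (3,-3) (3,-3) (3,-3).
Every one of Omar's information sets is on the play path for some reply by Pia when Omar follows crfC.
Changing the action at any of them therefore changes at least one column, so only crfC itself gives this row.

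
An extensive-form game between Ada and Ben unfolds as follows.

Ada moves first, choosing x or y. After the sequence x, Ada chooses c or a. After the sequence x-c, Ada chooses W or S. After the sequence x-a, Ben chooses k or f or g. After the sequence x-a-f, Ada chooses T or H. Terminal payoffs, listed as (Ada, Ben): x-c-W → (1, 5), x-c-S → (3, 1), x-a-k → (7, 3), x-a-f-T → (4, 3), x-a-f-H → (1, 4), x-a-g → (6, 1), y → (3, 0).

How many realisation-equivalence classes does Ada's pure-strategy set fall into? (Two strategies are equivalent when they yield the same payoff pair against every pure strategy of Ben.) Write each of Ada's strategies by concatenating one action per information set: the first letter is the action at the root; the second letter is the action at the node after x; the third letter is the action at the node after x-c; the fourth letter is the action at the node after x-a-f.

5

Ada has 16 pure strategies: xcWT, xcWH, xcST, xcSH, xaWT, xaWH, xaST, xaSH, ycWT, ycWH, ycST, ycSH, yaWT, yaWH, yaST, yaSH. Columns: k, f, g.
{xcWT, xcWH} → row (1,5) (1,5) (1,5)
{xcST, xcSH} → row (3,1) (3,1) (3,1)
{xaWT, xaST} → row (7,3) (4,3) (6,1)
{xaWH, xaSH} → row (7,3) (1,4) (6,1)
{ycWT, ycWH, ycST, ycSH, yaWT, yaWH, yaST, yaSH} → row (3,0) (3,0) (3,0)
That's 5 distinct rows out of 16 strategies.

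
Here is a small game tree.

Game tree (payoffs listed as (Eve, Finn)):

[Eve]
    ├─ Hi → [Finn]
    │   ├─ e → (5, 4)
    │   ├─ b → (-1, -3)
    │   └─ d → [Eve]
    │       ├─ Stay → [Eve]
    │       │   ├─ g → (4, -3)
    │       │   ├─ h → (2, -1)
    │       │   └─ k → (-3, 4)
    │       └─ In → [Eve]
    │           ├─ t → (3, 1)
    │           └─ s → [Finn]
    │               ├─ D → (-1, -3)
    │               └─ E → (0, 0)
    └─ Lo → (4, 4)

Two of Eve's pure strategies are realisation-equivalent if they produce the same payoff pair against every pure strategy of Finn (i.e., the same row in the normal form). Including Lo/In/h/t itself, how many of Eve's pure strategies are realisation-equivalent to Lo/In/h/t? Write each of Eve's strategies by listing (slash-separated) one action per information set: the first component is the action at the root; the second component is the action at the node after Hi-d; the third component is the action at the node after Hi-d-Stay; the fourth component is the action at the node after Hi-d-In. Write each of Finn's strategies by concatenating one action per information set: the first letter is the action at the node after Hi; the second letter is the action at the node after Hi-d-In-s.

12

Row for Lo/In/h/t (columns eD, eE, bD, bE, dD, dE): (4,4) (4,4) (4,4) (4,4) (4,4) (4,4).
Under Lo/In/h/t, Eve's choice at the node after Hi-d and at the node after Hi-d-Stay and at the node after Hi-d-In can never be reached regardless of what Finn does, so varying those choices leaves every outcome unchanged.
Holding the reachable choices fixed and varying the unreachable ones freely already gives 2 × 3 × 2 = 12 equivalent strategies.
No other strategy reproduces this row, so those 12 are the full class: Lo/Stay/g/t, Lo/Stay/g/s, Lo/Stay/h/t, Lo/Stay/h/s, Lo/Stay/k/t, Lo/Stay/k/s, Lo/In/g/t, Lo/In/g/s, Lo/In/h/t, Lo/In/h/s, Lo/In/k/t, Lo/In/k/s.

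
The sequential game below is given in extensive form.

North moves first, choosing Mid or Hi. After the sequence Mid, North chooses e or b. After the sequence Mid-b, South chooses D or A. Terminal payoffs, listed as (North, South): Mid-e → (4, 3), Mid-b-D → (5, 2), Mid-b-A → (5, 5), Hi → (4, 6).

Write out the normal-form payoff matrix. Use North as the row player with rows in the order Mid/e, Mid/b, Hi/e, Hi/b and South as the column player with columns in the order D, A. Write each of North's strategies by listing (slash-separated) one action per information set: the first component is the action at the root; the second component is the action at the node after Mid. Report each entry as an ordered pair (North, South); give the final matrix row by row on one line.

Row Mid/e: D→(4,3), A→(4,3)
Row Mid/b: D→(5,2), A→(5,5)
Row Hi/e: D→(4,6), A→(4,6)
Row Hi/b: D→(4,6), A→(4,6)

Mid/e: (4,3) (4,3) | Mid/b: (5,2) (5,5) | Hi/e: (4,6) (4,6) | Hi/b: (4,6) (4,6)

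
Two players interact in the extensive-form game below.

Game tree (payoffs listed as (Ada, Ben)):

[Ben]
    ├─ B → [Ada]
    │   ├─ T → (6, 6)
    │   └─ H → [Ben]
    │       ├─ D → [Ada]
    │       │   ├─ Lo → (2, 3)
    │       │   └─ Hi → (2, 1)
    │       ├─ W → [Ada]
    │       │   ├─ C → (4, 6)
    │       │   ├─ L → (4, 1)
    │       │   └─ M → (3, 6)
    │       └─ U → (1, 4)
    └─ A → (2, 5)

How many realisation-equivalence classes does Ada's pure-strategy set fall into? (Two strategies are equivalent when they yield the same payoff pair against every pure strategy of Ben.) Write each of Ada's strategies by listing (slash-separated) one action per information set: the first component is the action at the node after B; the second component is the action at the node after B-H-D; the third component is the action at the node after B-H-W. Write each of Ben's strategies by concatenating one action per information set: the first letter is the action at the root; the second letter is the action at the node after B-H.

7

Ada has 12 pure strategies: T/Lo/C, T/Lo/L, T/Lo/M, T/Hi/C, T/Hi/L, T/Hi/M, H/Lo/C, H/Lo/L, H/Lo/M, H/Hi/C, H/Hi/L, H/Hi/M. Columns: BD, BW, BU, AD, AW, AU.
{T/Lo/C, T/Lo/L, T/Lo/M, T/Hi/C, T/Hi/L, T/Hi/M} → row (6,6) (6,6) (6,6) (2,5) (2,5) (2,5)
{H/Lo/C} → row (2,3) (4,6) (1,4) (2,5) (2,5) (2,5)
{H/Lo/L} → row (2,3) (4,1) (1,4) (2,5) (2,5) (2,5)
{H/Lo/M} → row (2,3) (3,6) (1,4) (2,5) (2,5) (2,5)
{H/Hi/C} → row (2,1) (4,6) (1,4) (2,5) (2,5) (2,5)
{H/Hi/L} → row (2,1) (4,1) (1,4) (2,5) (2,5) (2,5)
{H/Hi/M} → row (2,1) (3,6) (1,4) (2,5) (2,5) (2,5)
That's 7 distinct rows out of 12 strategies.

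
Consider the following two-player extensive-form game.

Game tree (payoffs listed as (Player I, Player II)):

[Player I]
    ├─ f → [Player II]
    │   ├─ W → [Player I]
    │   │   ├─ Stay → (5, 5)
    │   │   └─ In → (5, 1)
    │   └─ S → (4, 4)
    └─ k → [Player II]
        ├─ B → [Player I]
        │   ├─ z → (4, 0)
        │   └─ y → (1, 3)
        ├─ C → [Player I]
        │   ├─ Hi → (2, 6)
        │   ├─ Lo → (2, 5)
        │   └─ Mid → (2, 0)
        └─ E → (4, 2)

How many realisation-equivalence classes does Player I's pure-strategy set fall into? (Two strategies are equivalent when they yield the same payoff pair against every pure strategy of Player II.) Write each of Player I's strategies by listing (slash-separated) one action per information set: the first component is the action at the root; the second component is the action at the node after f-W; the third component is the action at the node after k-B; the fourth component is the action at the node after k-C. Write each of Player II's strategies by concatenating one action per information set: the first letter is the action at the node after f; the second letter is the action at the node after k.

Player I has 24 pure strategies: f/Stay/z/Hi, f/Stay/z/Lo, f/Stay/z/Mid, f/Stay/y/Hi, f/Stay/y/Lo, f/Stay/y/Mid, f/In/z/Hi, f/In/z/Lo, f/In/z/Mid, f/In/y/Hi, f/In/y/Lo, f/In/y/Mid, k/Stay/z/Hi, k/Stay/z/Lo, k/Stay/z/Mid, k/Stay/y/Hi, k/Stay/y/Lo, k/Stay/y/Mid, k/In/z/Hi, k/In/z/Lo, k/In/z/Mid, k/In/y/Hi, k/In/y/Lo, k/In/y/Mid. Columns: WB, WC, WE, SB, SC, SE.
{f/Stay/z/Hi, f/Stay/z/Lo, f/Stay/z/Mid, f/Stay/y/Hi, f/Stay/y/Lo, f/Stay/y/Mid} → row (5,5) (5,5) (5,5) (4,4) (4,4) (4,4)
{f/In/z/Hi, f/In/z/Lo, f/In/z/Mid, f/In/y/Hi, f/In/y/Lo, f/In/y/Mid} → row (5,1) (5,1) (5,1) (4,4) (4,4) (4,4)
{k/Stay/z/Hi, k/In/z/Hi} → row (4,0) (2,6) (4,2) (4,0) (2,6) (4,2)
{k/Stay/z/Lo, k/In/z/Lo} → row (4,0) (2,5) (4,2) (4,0) (2,5) (4,2)
{k/Stay/z/Mid, k/In/z/Mid} → row (4,0) (2,0) (4,2) (4,0) (2,0) (4,2)
{k/Stay/y/Hi, k/In/y/Hi} → row (1,3) (2,6) (4,2) (1,3) (2,6) (4,2)
{k/Stay/y/Lo, k/In/y/Lo} → row (1,3) (2,5) (4,2) (1,3) (2,5) (4,2)
{k/Stay/y/Mid, k/In/y/Mid} → row (1,3) (2,0) (4,2) (1,3) (2,0) (4,2)
That's 8 distinct rows out of 24 strategies.

8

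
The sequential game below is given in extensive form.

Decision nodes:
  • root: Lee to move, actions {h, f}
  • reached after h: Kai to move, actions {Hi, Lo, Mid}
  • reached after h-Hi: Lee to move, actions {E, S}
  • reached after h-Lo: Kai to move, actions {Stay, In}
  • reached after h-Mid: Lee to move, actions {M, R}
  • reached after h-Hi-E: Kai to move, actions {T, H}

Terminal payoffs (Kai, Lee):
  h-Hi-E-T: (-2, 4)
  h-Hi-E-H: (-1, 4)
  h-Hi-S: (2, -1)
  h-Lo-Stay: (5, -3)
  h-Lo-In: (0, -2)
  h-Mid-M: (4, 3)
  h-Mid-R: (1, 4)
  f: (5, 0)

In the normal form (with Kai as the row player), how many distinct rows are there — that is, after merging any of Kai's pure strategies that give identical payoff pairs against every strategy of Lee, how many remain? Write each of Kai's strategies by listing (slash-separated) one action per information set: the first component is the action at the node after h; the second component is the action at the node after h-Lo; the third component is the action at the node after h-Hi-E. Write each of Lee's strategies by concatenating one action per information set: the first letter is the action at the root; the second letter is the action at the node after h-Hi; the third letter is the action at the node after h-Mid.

5

Kai has 12 pure strategies: Hi/Stay/T, Hi/Stay/H, Hi/In/T, Hi/In/H, Lo/Stay/T, Lo/Stay/H, Lo/In/T, Lo/In/H, Mid/Stay/T, Mid/Stay/H, Mid/In/T, Mid/In/H. Columns: hEM, hER, hSM, hSR, fEM, fER, fSM, fSR.
{Hi/Stay/T, Hi/In/T} → row (-2,4) (-2,4) (2,-1) (2,-1) (5,0) (5,0) (5,0) (5,0)
{Hi/Stay/H, Hi/In/H} → row (-1,4) (-1,4) (2,-1) (2,-1) (5,0) (5,0) (5,0) (5,0)
{Lo/Stay/T, Lo/Stay/H} → row (5,-3) (5,-3) (5,-3) (5,-3) (5,0) (5,0) (5,0) (5,0)
{Lo/In/T, Lo/In/H} → row (0,-2) (0,-2) (0,-2) (0,-2) (5,0) (5,0) (5,0) (5,0)
{Mid/Stay/T, Mid/Stay/H, Mid/In/T, Mid/In/H} → row (4,3) (1,4) (4,3) (1,4) (5,0) (5,0) (5,0) (5,0)
That's 5 distinct rows out of 12 strategies.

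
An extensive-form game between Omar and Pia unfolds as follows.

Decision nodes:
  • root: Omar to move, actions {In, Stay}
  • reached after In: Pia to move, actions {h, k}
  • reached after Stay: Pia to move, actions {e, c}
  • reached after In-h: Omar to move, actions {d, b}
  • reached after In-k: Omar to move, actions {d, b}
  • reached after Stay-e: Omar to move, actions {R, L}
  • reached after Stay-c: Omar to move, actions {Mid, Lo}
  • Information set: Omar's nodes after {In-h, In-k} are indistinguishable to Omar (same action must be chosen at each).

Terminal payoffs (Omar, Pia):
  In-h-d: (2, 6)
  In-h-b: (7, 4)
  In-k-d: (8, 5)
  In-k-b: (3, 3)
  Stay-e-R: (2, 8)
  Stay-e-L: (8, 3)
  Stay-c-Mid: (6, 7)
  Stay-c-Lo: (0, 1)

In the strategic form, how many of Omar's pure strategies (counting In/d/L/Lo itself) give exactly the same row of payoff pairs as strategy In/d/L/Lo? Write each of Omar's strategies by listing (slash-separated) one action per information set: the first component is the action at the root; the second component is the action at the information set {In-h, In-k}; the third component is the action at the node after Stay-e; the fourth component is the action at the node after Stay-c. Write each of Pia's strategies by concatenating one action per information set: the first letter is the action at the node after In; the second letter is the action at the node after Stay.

Row for In/d/L/Lo (columns he, hc, ke, kc): (2,6) (2,6) (8,5) (8,5).
Under In/d/L/Lo, Omar's choice at the node after Stay-e and at the node after Stay-c can never be reached regardless of what Pia does, so varying those choices leaves every outcome unchanged.
Holding the reachable choices fixed and varying the unreachable ones freely already gives 2 × 2 = 4 equivalent strategies.
No other strategy reproduces this row, so those 4 are the full class: In/d/R/Mid, In/d/R/Lo, In/d/L/Mid, In/d/L/Lo.

4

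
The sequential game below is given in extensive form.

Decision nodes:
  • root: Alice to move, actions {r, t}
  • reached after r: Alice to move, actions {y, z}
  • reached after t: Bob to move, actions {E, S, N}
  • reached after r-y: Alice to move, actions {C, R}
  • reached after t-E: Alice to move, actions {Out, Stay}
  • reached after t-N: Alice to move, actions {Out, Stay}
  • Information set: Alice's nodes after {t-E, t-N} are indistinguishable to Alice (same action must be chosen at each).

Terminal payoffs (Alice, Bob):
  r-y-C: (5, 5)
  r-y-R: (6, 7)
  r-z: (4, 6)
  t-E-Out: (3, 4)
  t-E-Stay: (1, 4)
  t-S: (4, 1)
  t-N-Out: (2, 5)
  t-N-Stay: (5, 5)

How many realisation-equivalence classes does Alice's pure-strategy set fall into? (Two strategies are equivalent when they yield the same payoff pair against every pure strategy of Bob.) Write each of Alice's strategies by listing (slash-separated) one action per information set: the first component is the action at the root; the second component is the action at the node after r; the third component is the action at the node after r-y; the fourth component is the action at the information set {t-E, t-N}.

5

Alice has 16 pure strategies: r/y/C/Out, r/y/C/Stay, r/y/R/Out, r/y/R/Stay, r/z/C/Out, r/z/C/Stay, r/z/R/Out, r/z/R/Stay, t/y/C/Out, t/y/C/Stay, t/y/R/Out, t/y/R/Stay, t/z/C/Out, t/z/C/Stay, t/z/R/Out, t/z/R/Stay. Columns: E, S, N.
{r/y/C/Out, r/y/C/Stay} → row (5,5) (5,5) (5,5)
{r/y/R/Out, r/y/R/Stay} → row (6,7) (6,7) (6,7)
{r/z/C/Out, r/z/C/Stay, r/z/R/Out, r/z/R/Stay} → row (4,6) (4,6) (4,6)
{t/y/C/Out, t/y/R/Out, t/z/C/Out, t/z/R/Out} → row (3,4) (4,1) (2,5)
{t/y/C/Stay, t/y/R/Stay, t/z/C/Stay, t/z/R/Stay} → row (1,4) (4,1) (5,5)
That's 5 distinct rows out of 16 strategies.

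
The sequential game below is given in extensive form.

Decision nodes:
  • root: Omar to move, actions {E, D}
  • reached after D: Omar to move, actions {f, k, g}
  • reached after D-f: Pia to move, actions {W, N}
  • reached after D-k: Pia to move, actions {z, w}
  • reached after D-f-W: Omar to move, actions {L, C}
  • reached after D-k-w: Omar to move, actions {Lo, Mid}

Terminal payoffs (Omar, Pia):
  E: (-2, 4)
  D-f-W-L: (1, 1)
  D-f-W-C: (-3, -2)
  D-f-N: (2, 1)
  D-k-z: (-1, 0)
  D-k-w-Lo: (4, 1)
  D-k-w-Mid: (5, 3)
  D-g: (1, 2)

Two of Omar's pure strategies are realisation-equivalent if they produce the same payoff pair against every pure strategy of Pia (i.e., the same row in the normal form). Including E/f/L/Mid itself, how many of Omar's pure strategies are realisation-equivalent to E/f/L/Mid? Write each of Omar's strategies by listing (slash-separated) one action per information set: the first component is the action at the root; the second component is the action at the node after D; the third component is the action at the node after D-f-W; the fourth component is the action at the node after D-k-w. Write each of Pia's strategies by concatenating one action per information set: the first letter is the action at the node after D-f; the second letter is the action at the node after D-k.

12

Row for E/f/L/Mid (columns Wz, Ww, Nz, Nw): (-2,4) (-2,4) (-2,4) (-2,4).
Under E/f/L/Mid, Omar's choice at the node after D and at the node after D-f-W and at the node after D-k-w can never be reached regardless of what Pia does, so varying those choices leaves every outcome unchanged.
Holding the reachable choices fixed and varying the unreachable ones freely already gives 3 × 2 × 2 = 12 equivalent strategies.
No other strategy reproduces this row, so those 12 are the full class: E/f/L/Lo, E/f/L/Mid, E/f/C/Lo, E/f/C/Mid, E/k/L/Lo, E/k/L/Mid, E/k/C/Lo, E/k/C/Mid, E/g/L/Lo, E/g/L/Mid, E/g/C/Lo, E/g/C/Mid.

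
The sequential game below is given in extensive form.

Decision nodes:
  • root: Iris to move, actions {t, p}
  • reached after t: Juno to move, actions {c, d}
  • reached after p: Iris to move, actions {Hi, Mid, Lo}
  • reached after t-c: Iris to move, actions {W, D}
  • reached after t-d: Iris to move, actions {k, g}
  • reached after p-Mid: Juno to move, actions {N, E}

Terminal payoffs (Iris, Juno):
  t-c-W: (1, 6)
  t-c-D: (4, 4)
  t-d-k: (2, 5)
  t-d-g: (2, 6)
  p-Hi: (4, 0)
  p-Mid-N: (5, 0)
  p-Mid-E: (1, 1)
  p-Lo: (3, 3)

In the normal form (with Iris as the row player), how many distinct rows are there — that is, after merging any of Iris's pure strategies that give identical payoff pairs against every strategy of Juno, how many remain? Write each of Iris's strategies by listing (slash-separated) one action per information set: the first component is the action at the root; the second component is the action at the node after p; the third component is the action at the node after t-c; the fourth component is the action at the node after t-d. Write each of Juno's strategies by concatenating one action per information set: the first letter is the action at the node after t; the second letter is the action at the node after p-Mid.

Iris has 24 pure strategies: t/Hi/W/k, t/Hi/W/g, t/Hi/D/k, t/Hi/D/g, t/Mid/W/k, t/Mid/W/g, t/Mid/D/k, t/Mid/D/g, t/Lo/W/k, t/Lo/W/g, t/Lo/D/k, t/Lo/D/g, p/Hi/W/k, p/Hi/W/g, p/Hi/D/k, p/Hi/D/g, p/Mid/W/k, p/Mid/W/g, p/Mid/D/k, p/Mid/D/g, p/Lo/W/k, p/Lo/W/g, p/Lo/D/k, p/Lo/D/g. Columns: cN, cE, dN, dE.
{t/Hi/W/k, t/Mid/W/k, t/Lo/W/k} → row (1,6) (1,6) (2,5) (2,5)
{t/Hi/W/g, t/Mid/W/g, t/Lo/W/g} → row (1,6) (1,6) (2,6) (2,6)
{t/Hi/D/k, t/Mid/D/k, t/Lo/D/k} → row (4,4) (4,4) (2,5) (2,5)
{t/Hi/D/g, t/Mid/D/g, t/Lo/D/g} → row (4,4) (4,4) (2,6) (2,6)
{p/Hi/W/k, p/Hi/W/g, p/Hi/D/k, p/Hi/D/g} → row (4,0) (4,0) (4,0) (4,0)
{p/Mid/W/k, p/Mid/W/g, p/Mid/D/k, p/Mid/D/g} → row (5,0) (1,1) (5,0) (1,1)
{p/Lo/W/k, p/Lo/W/g, p/Lo/D/k, p/Lo/D/g} → row (3,3) (3,3) (3,3) (3,3)
That's 7 distinct rows out of 24 strategies.

7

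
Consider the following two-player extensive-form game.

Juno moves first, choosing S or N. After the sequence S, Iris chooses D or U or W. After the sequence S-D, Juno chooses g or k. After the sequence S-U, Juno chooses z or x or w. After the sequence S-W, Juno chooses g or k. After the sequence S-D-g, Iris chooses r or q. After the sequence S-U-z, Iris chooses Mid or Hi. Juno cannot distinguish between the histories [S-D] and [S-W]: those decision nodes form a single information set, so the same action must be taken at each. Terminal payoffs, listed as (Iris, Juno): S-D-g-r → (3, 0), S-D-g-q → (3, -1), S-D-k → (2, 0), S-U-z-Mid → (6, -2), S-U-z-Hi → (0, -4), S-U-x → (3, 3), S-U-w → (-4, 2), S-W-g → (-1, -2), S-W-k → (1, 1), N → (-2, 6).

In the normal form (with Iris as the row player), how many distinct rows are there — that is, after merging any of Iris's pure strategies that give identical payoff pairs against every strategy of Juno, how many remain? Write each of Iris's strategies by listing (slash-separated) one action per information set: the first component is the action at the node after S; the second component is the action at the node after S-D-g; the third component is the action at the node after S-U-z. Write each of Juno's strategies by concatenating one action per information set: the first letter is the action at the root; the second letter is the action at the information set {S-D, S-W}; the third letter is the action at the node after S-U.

5

Iris has 12 pure strategies: D/r/Mid, D/r/Hi, D/q/Mid, D/q/Hi, U/r/Mid, U/r/Hi, U/q/Mid, U/q/Hi, W/r/Mid, W/r/Hi, W/q/Mid, W/q/Hi. Columns: Sgz, Sgx, Sgw, Skz, Skx, Skw, Ngz, Ngx, Ngw, Nkz, Nkx, Nkw.
{D/r/Mid, D/r/Hi} → row (3,0) (3,0) (3,0) (2,0) (2,0) (2,0) (-2,6) (-2,6) (-2,6) (-2,6) (-2,6) (-2,6)
{D/q/Mid, D/q/Hi} → row (3,-1) (3,-1) (3,-1) (2,0) (2,0) (2,0) (-2,6) (-2,6) (-2,6) (-2,6) (-2,6) (-2,6)
{U/r/Mid, U/q/Mid} → row (6,-2) (3,3) (-4,2) (6,-2) (3,3) (-4,2) (-2,6) (-2,6) (-2,6) (-2,6) (-2,6) (-2,6)
{U/r/Hi, U/q/Hi} → row (0,-4) (3,3) (-4,2) (0,-4) (3,3) (-4,2) (-2,6) (-2,6) (-2,6) (-2,6) (-2,6) (-2,6)
{W/r/Mid, W/r/Hi, W/q/Mid, W/q/Hi} → row (-1,-2) (-1,-2) (-1,-2) (1,1) (1,1) (1,1) (-2,6) (-2,6) (-2,6) (-2,6) (-2,6) (-2,6)
That's 5 distinct rows out of 12 strategies.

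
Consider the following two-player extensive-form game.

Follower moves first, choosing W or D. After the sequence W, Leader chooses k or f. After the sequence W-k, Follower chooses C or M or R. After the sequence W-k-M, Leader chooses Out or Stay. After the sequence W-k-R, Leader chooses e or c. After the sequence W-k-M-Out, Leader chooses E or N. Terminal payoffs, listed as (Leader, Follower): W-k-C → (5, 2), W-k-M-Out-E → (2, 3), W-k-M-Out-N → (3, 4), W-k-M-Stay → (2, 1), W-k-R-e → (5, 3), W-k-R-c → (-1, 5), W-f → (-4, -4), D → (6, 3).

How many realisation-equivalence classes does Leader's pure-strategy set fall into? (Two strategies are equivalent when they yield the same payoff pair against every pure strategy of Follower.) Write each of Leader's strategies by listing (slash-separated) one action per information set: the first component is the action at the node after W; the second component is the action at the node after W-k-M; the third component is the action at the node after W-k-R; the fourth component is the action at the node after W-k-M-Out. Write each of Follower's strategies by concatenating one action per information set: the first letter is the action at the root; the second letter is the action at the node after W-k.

Leader has 16 pure strategies: k/Out/e/E, k/Out/e/N, k/Out/c/E, k/Out/c/N, k/Stay/e/E, k/Stay/e/N, k/Stay/c/E, k/Stay/c/N, f/Out/e/E, f/Out/e/N, f/Out/c/E, f/Out/c/N, f/Stay/e/E, f/Stay/e/N, f/Stay/c/E, f/Stay/c/N. Columns: WC, WM, WR, DC, DM, DR.
{k/Out/e/E} → row (5,2) (2,3) (5,3) (6,3) (6,3) (6,3)
{k/Out/e/N} → row (5,2) (3,4) (5,3) (6,3) (6,3) (6,3)
{k/Out/c/E} → row (5,2) (2,3) (-1,5) (6,3) (6,3) (6,3)
{k/Out/c/N} → row (5,2) (3,4) (-1,5) (6,3) (6,3) (6,3)
{k/Stay/e/E, k/Stay/e/N} → row (5,2) (2,1) (5,3) (6,3) (6,3) (6,3)
{k/Stay/c/E, k/Stay/c/N} → row (5,2) (2,1) (-1,5) (6,3) (6,3) (6,3)
{f/Out/e/E, f/Out/e/N, f/Out/c/E, f/Out/c/N, f/Stay/e/E, f/Stay/e/N, f/Stay/c/E, f/Stay/c/N} → row (-4,-4) (-4,-4) (-4,-4) (6,3) (6,3) (6,3)
That's 7 distinct rows out of 16 strategies.

7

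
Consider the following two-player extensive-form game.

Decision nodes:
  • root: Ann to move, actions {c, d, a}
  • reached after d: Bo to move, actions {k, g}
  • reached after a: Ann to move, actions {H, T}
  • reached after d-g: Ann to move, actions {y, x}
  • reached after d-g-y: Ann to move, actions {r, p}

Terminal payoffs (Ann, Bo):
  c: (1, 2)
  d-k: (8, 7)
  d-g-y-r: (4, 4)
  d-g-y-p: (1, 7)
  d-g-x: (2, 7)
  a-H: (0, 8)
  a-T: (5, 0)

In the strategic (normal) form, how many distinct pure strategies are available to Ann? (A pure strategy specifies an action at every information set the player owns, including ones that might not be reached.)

24

Ann owns the root with actions {c, d, a} — three choices.
Ann owns the node after a with actions {H, T} — two choices.
Ann owns the node after d-g with actions {y, x} — two choices.
Ann owns the node after d-g-y with actions {r, p} — two choices.
A pure strategy fixes one action at each information set independently, so the count is the product 3 × 2 × 2 × 2 = 24.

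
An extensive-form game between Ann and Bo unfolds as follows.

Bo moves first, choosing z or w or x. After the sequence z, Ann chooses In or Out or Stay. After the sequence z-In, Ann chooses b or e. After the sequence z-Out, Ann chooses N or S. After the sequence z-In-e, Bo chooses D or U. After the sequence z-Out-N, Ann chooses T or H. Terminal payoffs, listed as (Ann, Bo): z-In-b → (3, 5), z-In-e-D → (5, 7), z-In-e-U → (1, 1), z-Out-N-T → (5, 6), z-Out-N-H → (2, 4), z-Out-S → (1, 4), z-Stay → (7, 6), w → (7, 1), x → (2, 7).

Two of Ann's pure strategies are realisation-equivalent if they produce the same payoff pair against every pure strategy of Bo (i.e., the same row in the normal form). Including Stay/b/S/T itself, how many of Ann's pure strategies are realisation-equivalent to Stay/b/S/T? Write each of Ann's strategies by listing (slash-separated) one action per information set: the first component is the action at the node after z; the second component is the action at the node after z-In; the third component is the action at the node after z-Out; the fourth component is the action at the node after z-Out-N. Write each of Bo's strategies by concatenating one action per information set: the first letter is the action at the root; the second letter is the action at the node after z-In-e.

Row for Stay/b/S/T (columns zD, zU, wD, wU, xD, xU): (7,6) (7,6) (7,1) (7,1) (2,7) (2,7).
Under Stay/b/S/T, Ann's choice at the node after z-In and at the node after z-Out and at the node after z-Out-N can never be reached regardless of what Bo does, so varying those choices leaves every outcome unchanged.
Holding the reachable choices fixed and varying the unreachable ones freely already gives 2 × 2 × 2 = 8 equivalent strategies.
No other strategy reproduces this row, so those 8 are the full class: Stay/b/N/T, Stay/b/N/H, Stay/b/S/T, Stay/b/S/H, Stay/e/N/T, Stay/e/N/H, Stay/e/S/T, Stay/e/S/H.

8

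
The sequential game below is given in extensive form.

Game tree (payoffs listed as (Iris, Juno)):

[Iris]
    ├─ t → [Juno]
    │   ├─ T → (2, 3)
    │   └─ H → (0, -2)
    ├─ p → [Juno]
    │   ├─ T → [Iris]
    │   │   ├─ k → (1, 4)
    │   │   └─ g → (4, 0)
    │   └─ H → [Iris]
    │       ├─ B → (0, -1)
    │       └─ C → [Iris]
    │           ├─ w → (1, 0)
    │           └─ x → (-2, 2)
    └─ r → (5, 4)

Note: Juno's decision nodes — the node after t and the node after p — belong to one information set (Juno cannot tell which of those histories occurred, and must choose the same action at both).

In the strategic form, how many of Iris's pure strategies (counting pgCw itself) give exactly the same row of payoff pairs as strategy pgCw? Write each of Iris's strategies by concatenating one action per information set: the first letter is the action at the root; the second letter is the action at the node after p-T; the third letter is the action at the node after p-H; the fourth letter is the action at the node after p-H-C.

Row for pgCw (columns T, H): (4,0) (1,0).
Every one of Iris's information sets is on the play path for some reply by Juno when Iris follows pgCw.
Changing the action at any of them therefore changes at least one column, so only pgCw itself gives this row.

1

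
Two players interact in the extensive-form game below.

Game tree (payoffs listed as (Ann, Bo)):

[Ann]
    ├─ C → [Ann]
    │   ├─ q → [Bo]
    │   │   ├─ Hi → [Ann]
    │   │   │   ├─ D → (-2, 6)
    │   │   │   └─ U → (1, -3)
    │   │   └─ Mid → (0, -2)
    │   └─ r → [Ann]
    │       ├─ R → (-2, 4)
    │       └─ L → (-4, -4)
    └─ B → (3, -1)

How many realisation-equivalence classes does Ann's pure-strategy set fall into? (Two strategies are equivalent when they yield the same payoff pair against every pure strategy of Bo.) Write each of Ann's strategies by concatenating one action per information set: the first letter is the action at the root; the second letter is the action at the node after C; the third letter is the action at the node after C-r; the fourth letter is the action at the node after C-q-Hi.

5

Ann has 16 pure strategies: CqRD, CqRU, CqLD, CqLU, CrRD, CrRU, CrLD, CrLU, BqRD, BqRU, BqLD, BqLU, BrRD, BrRU, BrLD, BrLU. Columns: Hi, Mid.
{CqRD, CqLD} → row (-2,6) (0,-2)
{CqRU, CqLU} → row (1,-3) (0,-2)
{CrRD, CrRU} → row (-2,4) (-2,4)
{CrLD, CrLU} → row (-4,-4) (-4,-4)
{BqRD, BqRU, BqLD, BqLU, BrRD, BrRU, BrLD, BrLU} → row (3,-1) (3,-1)
That's 5 distinct rows out of 16 strategies.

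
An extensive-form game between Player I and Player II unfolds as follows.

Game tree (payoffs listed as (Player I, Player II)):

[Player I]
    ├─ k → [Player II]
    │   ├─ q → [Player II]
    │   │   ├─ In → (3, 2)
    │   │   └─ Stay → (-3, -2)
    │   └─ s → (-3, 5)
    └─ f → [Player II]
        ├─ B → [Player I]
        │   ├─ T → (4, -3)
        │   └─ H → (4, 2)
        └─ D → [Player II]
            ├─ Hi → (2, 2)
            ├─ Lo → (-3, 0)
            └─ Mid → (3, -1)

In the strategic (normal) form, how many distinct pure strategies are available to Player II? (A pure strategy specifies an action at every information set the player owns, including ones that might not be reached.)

24

Player II owns the node after k with actions {q, s} — two choices.
Player II owns the node after f with actions {B, D} — two choices.
Player II owns the node after k-q with actions {In, Stay} — two choices.
Player II owns the node after f-D with actions {Hi, Lo, Mid} — three choices.
A pure strategy fixes one action at each information set independently, so the count is the product 2 × 2 × 2 × 3 = 24.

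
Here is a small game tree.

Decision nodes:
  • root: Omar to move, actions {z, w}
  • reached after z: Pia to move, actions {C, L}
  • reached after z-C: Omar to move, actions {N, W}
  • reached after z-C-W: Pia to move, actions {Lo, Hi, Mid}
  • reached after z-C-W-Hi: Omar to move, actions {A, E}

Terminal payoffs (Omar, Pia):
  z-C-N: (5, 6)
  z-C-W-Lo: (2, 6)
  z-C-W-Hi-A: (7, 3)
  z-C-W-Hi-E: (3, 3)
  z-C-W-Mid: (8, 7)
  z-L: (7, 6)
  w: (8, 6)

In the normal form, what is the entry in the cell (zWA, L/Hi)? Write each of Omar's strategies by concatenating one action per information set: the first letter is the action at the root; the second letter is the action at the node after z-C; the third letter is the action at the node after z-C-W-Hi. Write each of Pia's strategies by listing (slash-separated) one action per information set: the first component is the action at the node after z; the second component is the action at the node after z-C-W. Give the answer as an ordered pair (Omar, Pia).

Trace the play path from the root:
  Omar plays z
  Pia plays L at [z]
→ terminal payoff (7, 6).
(Omar's choice at the node after z-C is never reached on this path, so it doesn't affect the outcome.)

(7, 6)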